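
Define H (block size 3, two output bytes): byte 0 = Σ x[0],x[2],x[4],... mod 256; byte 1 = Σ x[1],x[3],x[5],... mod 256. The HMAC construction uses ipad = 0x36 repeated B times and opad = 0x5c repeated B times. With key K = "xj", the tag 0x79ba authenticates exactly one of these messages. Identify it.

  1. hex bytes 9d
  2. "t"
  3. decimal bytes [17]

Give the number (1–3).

1

Key "xj" = 78 6a is 2 bytes ≤ B = 3; zero-pad to 3 bytes: K' = 78 6a 00.
K' ⊕ ipad = 4e 5c 36; K' ⊕ opad = 24 36 5c.
m1: inner = H(4e 5c 36 9d) = 84 f9; tag = H(24 36 5c 84 f9) = 79ba ← matches
m2: inner = H(4e 5c 36 74) = 84 d0; tag = H(24 36 5c 84 d0) = 50ba
m3: inner = H(4e 5c 36 11) = 84 6d; tag = H(24 36 5c 84 6d) = edba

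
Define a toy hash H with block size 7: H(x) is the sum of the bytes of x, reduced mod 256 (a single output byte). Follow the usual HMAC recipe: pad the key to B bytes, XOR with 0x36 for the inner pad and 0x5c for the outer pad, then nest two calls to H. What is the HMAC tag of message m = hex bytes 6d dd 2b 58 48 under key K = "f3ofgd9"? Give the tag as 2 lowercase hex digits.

b3

Key "f3ofgd9" = 66 33 6f 66 67 64 39 is exactly B = 7 bytes: K' = 66 33 6f 66 67 64 39.
K' ⊕ ipad = 50 05 59 50 51 52 0f.  K' ⊕ opad = 3a 6f 33 3a 3b 38 65.
Inner input = (K'⊕ipad) ∥ m = 50 05 59 50 51 52 0f ∥ 6d dd 2b 58 48.
Inner hash: sum = 80+5+89+80+81+82+15+109+221+43+88+72 = 965; mod 256 = 197 → c5.
Outer input = (K'⊕opad) ∥ inner = 3a 6f 33 3a 3b 38 65 ∥ c5.
Outer hash (tag): sum = 58+111+51+58+59+56+101+197 = 691; mod 256 = 179 → b3.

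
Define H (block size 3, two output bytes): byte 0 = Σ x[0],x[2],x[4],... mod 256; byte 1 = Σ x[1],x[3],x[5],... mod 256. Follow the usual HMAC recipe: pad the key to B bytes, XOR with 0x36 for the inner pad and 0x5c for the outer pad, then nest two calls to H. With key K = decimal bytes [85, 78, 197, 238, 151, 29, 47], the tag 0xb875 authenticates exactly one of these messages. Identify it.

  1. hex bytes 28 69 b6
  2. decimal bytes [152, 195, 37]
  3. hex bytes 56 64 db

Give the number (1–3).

Key decimal bytes [85, 78, 197, 238, 151, 29, 47] = 55 4e c5 ee 97 1d 2f is 7 bytes > B = 3, so hash it first: H(key) = e0 59, then zero-pad to 3 bytes: K' = e0 59 00.
K' ⊕ ipad = d6 6f 36; K' ⊕ opad = bc 05 5c.
m1: inner = H(d6 6f 36 28 69 b6) = 75 4d; tag = H(bc 05 5c 75 4d) = 657a
m2: inner = H(d6 6f 36 98 c3 25) = cf 2c; tag = H(bc 05 5c cf 2c) = 44d4
m3: inner = H(d6 6f 36 56 64 db) = 70 a0; tag = H(bc 05 5c 70 a0) = b875 ← matches

3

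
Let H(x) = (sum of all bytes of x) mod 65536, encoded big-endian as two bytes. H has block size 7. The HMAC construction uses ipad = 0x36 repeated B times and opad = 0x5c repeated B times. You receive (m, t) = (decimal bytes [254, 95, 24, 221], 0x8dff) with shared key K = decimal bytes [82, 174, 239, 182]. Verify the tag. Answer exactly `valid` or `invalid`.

invalid

Key decimal bytes [82, 174, 239, 182] = 52 ae ef b6 is 4 bytes ≤ B = 7; zero-pad to 7 bytes: K' = 52 ae ef b6 00 00 00.
K' ⊕ ipad = 64 98 d9 80 36 36 36; K' ⊕ opad = 0e f2 b3 ea 5c 5c 5c.
Inner hash: sum = 100+152+217+128+54+54+54+254+95+24+221 = 1353 → 05 49.
Outer hash (recomputed tag): sum = 14+242+179+234+92+92+92+5+73 = 1023 → 03 ff.
Recomputed tag = 03ff; claimed = 8dff → mismatch.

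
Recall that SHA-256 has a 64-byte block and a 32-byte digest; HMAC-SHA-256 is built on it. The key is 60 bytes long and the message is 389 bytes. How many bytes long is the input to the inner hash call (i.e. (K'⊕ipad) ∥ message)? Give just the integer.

453

Key is 60 ≤ 64 bytes, zero-padded: |K'| = 64.
Inner input = (K'⊕ipad) ∥ m → 64 + 389 = 453 bytes.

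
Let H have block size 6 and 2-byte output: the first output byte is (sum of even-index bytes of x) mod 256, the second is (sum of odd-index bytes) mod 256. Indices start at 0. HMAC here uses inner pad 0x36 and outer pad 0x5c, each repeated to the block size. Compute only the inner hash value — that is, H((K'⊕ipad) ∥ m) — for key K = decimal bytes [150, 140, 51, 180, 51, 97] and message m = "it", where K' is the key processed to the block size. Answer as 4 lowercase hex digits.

Key decimal bytes [150, 140, 51, 180, 51, 97] = 96 8c 33 b4 33 61 is exactly B = 6 bytes: K' = 96 8c 33 b4 33 61.
K' ⊕ ipad = a0 ba 05 82 05 57.
Inner input = a0 ba 05 82 05 57 ∥ 69 74.
Inner hash: even-index sum = 275 mod 256 = 19; odd-index sum = 519 mod 256 = 7 → 13 07.

1307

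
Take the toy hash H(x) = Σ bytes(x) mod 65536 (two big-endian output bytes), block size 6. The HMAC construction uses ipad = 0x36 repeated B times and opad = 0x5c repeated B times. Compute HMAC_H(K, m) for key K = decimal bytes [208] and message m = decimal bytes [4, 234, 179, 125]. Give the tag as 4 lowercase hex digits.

026e

Key decimal bytes [208] = d0 is 1 byte ≤ B = 6; zero-pad to 6 bytes: K' = d0 00 00 00 00 00.
K' ⊕ ipad = e6 36 36 36 36 36.  K' ⊕ opad = 8c 5c 5c 5c 5c 5c.
Inner input = (K'⊕ipad) ∥ m = e6 36 36 36 36 36 ∥ 04 ea b3 7d.
Inner hash: sum = 230+54+54+54+54+54+4+234+179+125 = 1042 → 04 12.
Outer input = (K'⊕opad) ∥ inner = 8c 5c 5c 5c 5c 5c ∥ 04 12.
Outer hash (tag): sum = 140+92+92+92+92+92+4+18 = 622 → 02 6e.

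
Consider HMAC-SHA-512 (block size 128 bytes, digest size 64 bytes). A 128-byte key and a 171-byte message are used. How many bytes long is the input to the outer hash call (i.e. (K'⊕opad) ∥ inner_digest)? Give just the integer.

Key is 128 ≤ 128 bytes, zero-padded: |K'| = 128.
Outer input = (K'⊕opad) ∥ H(inner) → 128 + 64 = 192 bytes.

192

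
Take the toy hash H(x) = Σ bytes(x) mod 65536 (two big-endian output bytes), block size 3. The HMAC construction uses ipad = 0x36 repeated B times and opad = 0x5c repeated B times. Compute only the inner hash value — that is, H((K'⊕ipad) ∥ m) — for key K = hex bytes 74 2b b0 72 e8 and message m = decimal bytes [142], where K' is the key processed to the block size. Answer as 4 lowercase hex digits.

0197

Key hex bytes 74 2b b0 72 e8 is 5 bytes > B = 3, so hash it first: H(key) = 02 a9, then zero-pad to 3 bytes: K' = 02 a9 00.
K' ⊕ ipad = 34 9f 36.
Inner input = 34 9f 36 ∥ 8e.
Inner hash: sum = 52+159+54+142 = 407 → 01 97.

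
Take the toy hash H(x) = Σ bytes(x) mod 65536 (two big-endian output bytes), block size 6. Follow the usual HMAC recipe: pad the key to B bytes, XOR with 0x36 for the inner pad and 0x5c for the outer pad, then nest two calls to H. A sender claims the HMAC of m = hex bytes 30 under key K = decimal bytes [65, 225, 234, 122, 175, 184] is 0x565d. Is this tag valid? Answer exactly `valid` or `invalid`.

invalid

Key decimal bytes [65, 225, 234, 122, 175, 184] = 41 e1 ea 7a af b8 is exactly B = 6 bytes: K' = 41 e1 ea 7a af b8.
K' ⊕ ipad = 77 d7 dc 4c 99 8e; K' ⊕ opad = 1d bd b6 26 f3 e4.
Inner hash: sum = 119+215+220+76+153+142+48 = 973 → 03 cd.
Outer hash (recomputed tag): sum = 29+189+182+38+243+228+3+205 = 1117 → 04 5d.
Recomputed tag = 045d; claimed = 565d → mismatch.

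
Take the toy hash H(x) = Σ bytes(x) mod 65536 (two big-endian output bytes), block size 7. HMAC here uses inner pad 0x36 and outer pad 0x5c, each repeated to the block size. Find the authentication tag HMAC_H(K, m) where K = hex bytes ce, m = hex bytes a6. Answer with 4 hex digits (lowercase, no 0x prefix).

039e

Key hex bytes ce is 1 byte ≤ B = 7; zero-pad to 7 bytes: K' = ce 00 00 00 00 00 00.
K' ⊕ ipad = f8 36 36 36 36 36 36.  K' ⊕ opad = 92 5c 5c 5c 5c 5c 5c.
Inner input = (K'⊕ipad) ∥ m = f8 36 36 36 36 36 36 ∥ a6.
Inner hash: sum = 248+54+54+54+54+54+54+166 = 738 → 02 e2.
Outer input = (K'⊕opad) ∥ inner = 92 5c 5c 5c 5c 5c 5c ∥ 02 e2.
Outer hash (tag): sum = 146+92+92+92+92+92+92+2+226 = 926 → 03 9e.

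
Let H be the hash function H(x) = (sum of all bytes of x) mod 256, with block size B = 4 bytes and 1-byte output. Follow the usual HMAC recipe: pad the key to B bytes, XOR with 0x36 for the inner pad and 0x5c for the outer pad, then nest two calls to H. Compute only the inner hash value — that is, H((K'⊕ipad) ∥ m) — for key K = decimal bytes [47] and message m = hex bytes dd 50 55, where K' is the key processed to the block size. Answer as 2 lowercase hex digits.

3d

Key decimal bytes [47] = 2f is 1 byte ≤ B = 4; zero-pad to 4 bytes: K' = 2f 00 00 00.
K' ⊕ ipad = 19 36 36 36.
Inner input = 19 36 36 36 ∥ dd 50 55.
Inner hash: sum = 25+54+54+54+221+80+85 = 573; mod 256 = 61 → 3d.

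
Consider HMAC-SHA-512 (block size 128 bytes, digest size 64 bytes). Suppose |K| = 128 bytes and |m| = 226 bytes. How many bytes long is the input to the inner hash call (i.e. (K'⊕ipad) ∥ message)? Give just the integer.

354

Key is 128 ≤ 128 bytes, zero-padded: |K'| = 128.
Inner input = (K'⊕ipad) ∥ m → 128 + 226 = 354 bytes.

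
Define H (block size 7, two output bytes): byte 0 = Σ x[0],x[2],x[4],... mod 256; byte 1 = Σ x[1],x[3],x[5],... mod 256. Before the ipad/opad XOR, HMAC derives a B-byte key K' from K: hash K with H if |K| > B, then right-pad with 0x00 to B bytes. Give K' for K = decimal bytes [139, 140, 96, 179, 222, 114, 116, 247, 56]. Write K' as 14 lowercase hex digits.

|K| = 9 > B = 7, so first hash the key.
H(K): even-index sum = 629 mod 256 = 117; odd-index sum = 680 mod 256 = 168 → 75 a8.
Zero-pad H(K) = 75 a8 to 7 bytes: K' = 75 a8 00 00 00 00 00.

75a80000000000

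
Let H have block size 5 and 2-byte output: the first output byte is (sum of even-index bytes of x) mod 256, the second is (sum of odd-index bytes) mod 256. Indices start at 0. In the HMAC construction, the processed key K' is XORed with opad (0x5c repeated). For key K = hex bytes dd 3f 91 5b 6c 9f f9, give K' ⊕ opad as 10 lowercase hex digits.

8f655c5c5c

Key hex bytes dd 3f 91 5b 6c 9f f9 is 7 bytes > B = 5, so hash it first: H(key) = d3 39, then zero-pad to 5 bytes: K' = d3 39 00 00 00.
XOR each byte with 0x5c: d3⊕5c=8f, 39⊕5c=65, 00⊕5c=5c, 00⊕5c=5c, 00⊕5c=5c.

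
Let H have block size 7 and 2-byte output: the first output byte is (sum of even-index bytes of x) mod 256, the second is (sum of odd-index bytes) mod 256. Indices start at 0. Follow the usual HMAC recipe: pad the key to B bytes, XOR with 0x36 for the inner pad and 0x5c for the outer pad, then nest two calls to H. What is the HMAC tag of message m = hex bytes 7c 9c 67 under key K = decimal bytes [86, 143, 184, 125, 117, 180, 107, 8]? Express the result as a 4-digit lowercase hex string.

1362

Key decimal bytes [86, 143, 184, 125, 117, 180, 107, 8] = 56 8f b8 7d 75 b4 6b 08 is 8 bytes > B = 7, so hash it first: H(key) = ee c8, then zero-pad to 7 bytes: K' = ee c8 00 00 00 00 00.
K' ⊕ ipad = d8 fe 36 36 36 36 36.  K' ⊕ opad = b2 94 5c 5c 5c 5c 5c.
Inner input = (K'⊕ipad) ∥ m = d8 fe 36 36 36 36 36 ∥ 7c 9c 67.
Inner hash: even-index sum = 534 mod 256 = 22; odd-index sum = 589 mod 256 = 77 → 16 4d.
Outer input = (K'⊕opad) ∥ inner = b2 94 5c 5c 5c 5c 5c ∥ 16 4d.
Outer hash (tag): even-index sum = 531 mod 256 = 19; odd-index sum = 354 mod 256 = 98 → 13 62.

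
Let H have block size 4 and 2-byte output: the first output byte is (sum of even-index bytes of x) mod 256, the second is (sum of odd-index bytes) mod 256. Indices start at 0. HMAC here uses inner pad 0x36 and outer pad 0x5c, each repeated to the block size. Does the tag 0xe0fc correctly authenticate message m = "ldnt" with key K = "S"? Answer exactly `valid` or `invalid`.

Key "S" = 53 is 1 byte ≤ B = 4; zero-pad to 4 bytes: K' = 53 00 00 00.
K' ⊕ ipad = 65 36 36 36; K' ⊕ opad = 0f 5c 5c 5c.
Inner hash: even-index sum = 373 mod 256 = 117; odd-index sum = 324 mod 256 = 68 → 75 44.
Outer hash (recomputed tag): even-index sum = 224 mod 256 = 224; odd-index sum = 252 mod 256 = 252 → e0 fc.
Recomputed tag = e0fc; claimed = e0fc → match.

valid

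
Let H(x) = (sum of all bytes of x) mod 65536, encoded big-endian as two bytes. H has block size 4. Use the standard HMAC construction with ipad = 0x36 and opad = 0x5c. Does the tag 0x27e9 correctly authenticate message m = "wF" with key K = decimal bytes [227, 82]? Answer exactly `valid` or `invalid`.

invalid

Key decimal bytes [227, 82] = e3 52 is 2 bytes ≤ B = 4; zero-pad to 4 bytes: K' = e3 52 00 00.
K' ⊕ ipad = d5 64 36 36; K' ⊕ opad = bf 0e 5c 5c.
Inner hash: sum = 213+100+54+54+119+70 = 610 → 02 62.
Outer hash (recomputed tag): sum = 191+14+92+92+2+98 = 489 → 01 e9.
Recomputed tag = 01e9; claimed = 27e9 → mismatch.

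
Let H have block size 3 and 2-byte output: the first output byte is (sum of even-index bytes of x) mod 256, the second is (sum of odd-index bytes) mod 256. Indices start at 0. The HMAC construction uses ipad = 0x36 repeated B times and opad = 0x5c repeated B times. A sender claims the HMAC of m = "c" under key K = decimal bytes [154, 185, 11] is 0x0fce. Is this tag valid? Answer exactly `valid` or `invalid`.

Key decimal bytes [154, 185, 11] = 9a b9 0b is exactly B = 3 bytes: K' = 9a b9 0b.
K' ⊕ ipad = ac 8f 3d; K' ⊕ opad = c6 e5 57.
Inner hash: even-index sum = 233 mod 256 = 233; odd-index sum = 242 mod 256 = 242 → e9 f2.
Outer hash (recomputed tag): even-index sum = 527 mod 256 = 15; odd-index sum = 462 mod 256 = 206 → 0f ce.
Recomputed tag = 0fce; claimed = 0fce → match.

valid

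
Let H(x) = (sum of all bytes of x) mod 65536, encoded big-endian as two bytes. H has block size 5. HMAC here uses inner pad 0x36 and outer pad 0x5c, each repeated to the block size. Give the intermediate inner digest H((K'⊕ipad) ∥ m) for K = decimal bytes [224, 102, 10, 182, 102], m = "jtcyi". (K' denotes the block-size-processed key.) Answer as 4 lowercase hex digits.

0455

Key decimal bytes [224, 102, 10, 182, 102] = e0 66 0a b6 66 is exactly B = 5 bytes: K' = e0 66 0a b6 66.
K' ⊕ ipad = d6 50 3c 80 50.
Inner input = d6 50 3c 80 50 ∥ 6a 74 63 79 69.
Inner hash: sum = 214+80+60+128+80+106+116+99+121+105 = 1109 → 04 55.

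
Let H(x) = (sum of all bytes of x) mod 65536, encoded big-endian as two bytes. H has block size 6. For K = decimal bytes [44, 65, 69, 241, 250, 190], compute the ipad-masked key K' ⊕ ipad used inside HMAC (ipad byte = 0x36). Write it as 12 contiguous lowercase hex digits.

1a7773c7cc88

Key decimal bytes [44, 65, 69, 241, 250, 190] = 2c 41 45 f1 fa be is exactly B = 6 bytes: K' = 2c 41 45 f1 fa be.
XOR each byte with 0x36: 2c⊕36=1a, 41⊕36=77, 45⊕36=73, f1⊕36=c7, fa⊕36=cc, be⊕36=88.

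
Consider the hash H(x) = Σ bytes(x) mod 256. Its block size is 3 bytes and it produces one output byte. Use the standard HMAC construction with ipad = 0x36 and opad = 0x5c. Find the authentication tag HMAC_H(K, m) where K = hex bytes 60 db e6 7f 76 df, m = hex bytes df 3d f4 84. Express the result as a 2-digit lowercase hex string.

24

Key hex bytes 60 db e6 7f 76 df is 6 bytes > B = 3, so hash it first: H(key) = f5, then zero-pad to 3 bytes: K' = f5 00 00.
K' ⊕ ipad = c3 36 36.  K' ⊕ opad = a9 5c 5c.
Inner input = (K'⊕ipad) ∥ m = c3 36 36 ∥ df 3d f4 84.
Inner hash: sum = 195+54+54+223+61+244+132 = 963; mod 256 = 195 → c3.
Outer input = (K'⊕opad) ∥ inner = a9 5c 5c ∥ c3.
Outer hash (tag): sum = 169+92+92+195 = 548; mod 256 = 36 → 24.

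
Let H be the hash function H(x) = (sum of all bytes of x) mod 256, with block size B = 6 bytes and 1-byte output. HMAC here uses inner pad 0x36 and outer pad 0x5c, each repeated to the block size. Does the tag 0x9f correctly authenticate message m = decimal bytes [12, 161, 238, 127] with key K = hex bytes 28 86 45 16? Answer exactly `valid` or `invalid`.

invalid

Key hex bytes 28 86 45 16 is 4 bytes ≤ B = 6; zero-pad to 6 bytes: K' = 28 86 45 16 00 00.
K' ⊕ ipad = 1e b0 73 20 36 36; K' ⊕ opad = 74 da 19 4a 5c 5c.
Inner hash: sum = 30+176+115+32+54+54+12+161+238+127 = 999; mod 256 = 231 → e7.
Outer hash (recomputed tag): sum = 116+218+25+74+92+92+231 = 848; mod 256 = 80 → 50.
Recomputed tag = 50; claimed = 9f → mismatch.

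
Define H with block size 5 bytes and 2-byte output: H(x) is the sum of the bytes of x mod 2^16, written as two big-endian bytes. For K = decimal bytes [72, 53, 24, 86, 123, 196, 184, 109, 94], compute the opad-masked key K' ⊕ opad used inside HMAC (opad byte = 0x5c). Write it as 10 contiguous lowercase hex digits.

5ff15c5c5c

Key decimal bytes [72, 53, 24, 86, 123, 196, 184, 109, 94] = 48 35 18 56 7b c4 b8 6d 5e is 9 bytes > B = 5, so hash it first: H(key) = 03 ad, then zero-pad to 5 bytes: K' = 03 ad 00 00 00.
XOR each byte with 0x5c: 03⊕5c=5f, ad⊕5c=f1, 00⊕5c=5c, 00⊕5c=5c, 00⊕5c=5c.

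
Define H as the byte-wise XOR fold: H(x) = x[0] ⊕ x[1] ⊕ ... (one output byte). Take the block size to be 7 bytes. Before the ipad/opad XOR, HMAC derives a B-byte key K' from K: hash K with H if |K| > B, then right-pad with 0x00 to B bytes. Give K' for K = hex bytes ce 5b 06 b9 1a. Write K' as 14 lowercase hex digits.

ce5b06b91a0000

Key hex bytes ce 5b 06 b9 1a is 5 bytes ≤ B = 7; zero-pad to 7 bytes: K' = ce 5b 06 b9 1a 00 00.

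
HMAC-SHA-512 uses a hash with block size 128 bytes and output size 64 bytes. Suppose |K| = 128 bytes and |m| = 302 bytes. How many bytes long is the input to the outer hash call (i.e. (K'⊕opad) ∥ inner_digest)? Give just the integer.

192

Key is 128 ≤ 128 bytes, zero-padded: |K'| = 128.
Outer input = (K'⊕opad) ∥ H(inner) → 128 + 64 = 192 bytes.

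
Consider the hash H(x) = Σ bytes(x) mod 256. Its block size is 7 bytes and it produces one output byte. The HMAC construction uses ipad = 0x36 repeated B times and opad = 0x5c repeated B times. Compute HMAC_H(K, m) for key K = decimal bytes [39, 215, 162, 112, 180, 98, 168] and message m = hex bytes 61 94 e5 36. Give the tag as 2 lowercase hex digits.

Key decimal bytes [39, 215, 162, 112, 180, 98, 168] = 27 d7 a2 70 b4 62 a8 is exactly B = 7 bytes: K' = 27 d7 a2 70 b4 62 a8.
K' ⊕ ipad = 11 e1 94 46 82 54 9e.  K' ⊕ opad = 7b 8b fe 2c e8 3e f4.
Inner input = (K'⊕ipad) ∥ m = 11 e1 94 46 82 54 9e ∥ 61 94 e5 36.
Inner hash: sum = 17+225+148+70+130+84+158+97+148+229+54 = 1360; mod 256 = 80 → 50.
Outer input = (K'⊕opad) ∥ inner = 7b 8b fe 2c e8 3e f4 ∥ 50.
Outer hash (tag): sum = 123+139+254+44+232+62+244+80 = 1178; mod 256 = 154 → 9a.

9a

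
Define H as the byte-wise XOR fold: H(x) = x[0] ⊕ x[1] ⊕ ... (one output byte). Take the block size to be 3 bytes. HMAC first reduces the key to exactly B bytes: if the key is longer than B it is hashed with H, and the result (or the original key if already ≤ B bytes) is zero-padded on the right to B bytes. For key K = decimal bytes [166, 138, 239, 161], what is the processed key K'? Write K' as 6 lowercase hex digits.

|K| = 4 > B = 3, so first hash the key.
H(K): XOR a6⊕8a⊕ef⊕a1 = 62.
Zero-pad H(K) = 62 to 3 bytes: K' = 62 00 00.

620000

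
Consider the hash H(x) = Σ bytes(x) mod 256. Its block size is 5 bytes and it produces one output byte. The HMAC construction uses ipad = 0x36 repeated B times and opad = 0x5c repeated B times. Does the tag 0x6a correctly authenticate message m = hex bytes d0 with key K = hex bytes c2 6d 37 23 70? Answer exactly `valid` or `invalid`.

Key hex bytes c2 6d 37 23 70 is exactly B = 5 bytes: K' = c2 6d 37 23 70.
K' ⊕ ipad = f4 5b 01 15 46; K' ⊕ opad = 9e 31 6b 7f 2c.
Inner hash: sum = 244+91+1+21+70+208 = 635; mod 256 = 123 → 7b.
Outer hash (recomputed tag): sum = 158+49+107+127+44+123 = 608; mod 256 = 96 → 60.
Recomputed tag = 60; claimed = 6a → mismatch.

invalid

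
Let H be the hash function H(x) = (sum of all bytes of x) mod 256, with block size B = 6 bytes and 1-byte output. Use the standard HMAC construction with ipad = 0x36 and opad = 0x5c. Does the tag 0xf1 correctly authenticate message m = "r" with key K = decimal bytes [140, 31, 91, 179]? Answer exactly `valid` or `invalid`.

invalid

Key decimal bytes [140, 31, 91, 179] = 8c 1f 5b b3 is 4 bytes ≤ B = 6; zero-pad to 6 bytes: K' = 8c 1f 5b b3 00 00.
K' ⊕ ipad = ba 29 6d 85 36 36; K' ⊕ opad = d0 43 07 ef 5c 5c.
Inner hash: sum = 186+41+109+133+54+54+114 = 691; mod 256 = 179 → b3.
Outer hash (recomputed tag): sum = 208+67+7+239+92+92+179 = 884; mod 256 = 116 → 74.
Recomputed tag = 74; claimed = f1 → mismatch.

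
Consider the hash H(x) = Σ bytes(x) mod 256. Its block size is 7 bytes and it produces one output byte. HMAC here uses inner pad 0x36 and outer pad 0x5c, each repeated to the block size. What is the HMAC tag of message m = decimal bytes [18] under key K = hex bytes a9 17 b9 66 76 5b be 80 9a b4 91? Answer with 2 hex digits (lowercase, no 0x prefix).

0a

Key hex bytes a9 17 b9 66 76 5b be 80 9a b4 91 is 11 bytes > B = 7, so hash it first: H(key) = cd, then zero-pad to 7 bytes: K' = cd 00 00 00 00 00 00.
K' ⊕ ipad = fb 36 36 36 36 36 36.  K' ⊕ opad = 91 5c 5c 5c 5c 5c 5c.
Inner input = (K'⊕ipad) ∥ m = fb 36 36 36 36 36 36 ∥ 12.
Inner hash: sum = 251+54+54+54+54+54+54+18 = 593; mod 256 = 81 → 51.
Outer input = (K'⊕opad) ∥ inner = 91 5c 5c 5c 5c 5c 5c ∥ 51.
Outer hash (tag): sum = 145+92+92+92+92+92+92+81 = 778; mod 256 = 10 → 0a.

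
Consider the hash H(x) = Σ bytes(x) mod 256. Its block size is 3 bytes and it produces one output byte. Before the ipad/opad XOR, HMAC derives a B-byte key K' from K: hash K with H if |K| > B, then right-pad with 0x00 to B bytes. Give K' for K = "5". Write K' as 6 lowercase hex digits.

350000

Key "5" = 35 is 1 byte ≤ B = 3; zero-pad to 3 bytes: K' = 35 00 00.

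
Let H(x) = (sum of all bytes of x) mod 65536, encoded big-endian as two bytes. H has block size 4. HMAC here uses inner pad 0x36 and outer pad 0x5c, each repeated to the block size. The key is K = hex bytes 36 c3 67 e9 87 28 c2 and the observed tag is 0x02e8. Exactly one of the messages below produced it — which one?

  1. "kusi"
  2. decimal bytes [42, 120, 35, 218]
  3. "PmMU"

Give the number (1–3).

1

Key hex bytes 36 c3 67 e9 87 28 c2 is 7 bytes > B = 4, so hash it first: H(key) = 03 ba, then zero-pad to 4 bytes: K' = 03 ba 00 00.
K' ⊕ ipad = 35 8c 36 36; K' ⊕ opad = 5f e6 5c 5c.
m1: inner = H(35 8c 36 36 6b 75 73 69) = 02 e9; tag = H(5f e6 5c 5c 02 e9) = 02e8 ← matches
m2: inner = H(35 8c 36 36 2a 78 23 da) = 02 cc; tag = H(5f e6 5c 5c 02 cc) = 02cb
m3: inner = H(35 8c 36 36 50 6d 4d 55) = 02 8c; tag = H(5f e6 5c 5c 02 8c) = 028b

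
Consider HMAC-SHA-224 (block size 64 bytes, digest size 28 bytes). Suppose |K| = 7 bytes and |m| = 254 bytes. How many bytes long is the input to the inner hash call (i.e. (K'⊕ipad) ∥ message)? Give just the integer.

318

Key is 7 ≤ 64 bytes, zero-padded: |K'| = 64.
Inner input = (K'⊕ipad) ∥ m → 64 + 254 = 318 bytes.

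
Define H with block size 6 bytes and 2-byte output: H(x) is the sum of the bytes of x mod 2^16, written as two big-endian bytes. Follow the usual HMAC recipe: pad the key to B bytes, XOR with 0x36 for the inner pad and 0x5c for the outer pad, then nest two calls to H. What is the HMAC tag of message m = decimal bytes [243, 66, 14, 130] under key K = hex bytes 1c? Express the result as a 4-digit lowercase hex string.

Key hex bytes 1c is 1 byte ≤ B = 6; zero-pad to 6 bytes: K' = 1c 00 00 00 00 00.
K' ⊕ ipad = 2a 36 36 36 36 36.  K' ⊕ opad = 40 5c 5c 5c 5c 5c.
Inner input = (K'⊕ipad) ∥ m = 2a 36 36 36 36 36 ∥ f3 42 0e 82.
Inner hash: sum = 42+54+54+54+54+54+243+66+14+130 = 765 → 02 fd.
Outer input = (K'⊕opad) ∥ inner = 40 5c 5c 5c 5c 5c ∥ 02 fd.
Outer hash (tag): sum = 64+92+92+92+92+92+2+253 = 779 → 03 0b.

030b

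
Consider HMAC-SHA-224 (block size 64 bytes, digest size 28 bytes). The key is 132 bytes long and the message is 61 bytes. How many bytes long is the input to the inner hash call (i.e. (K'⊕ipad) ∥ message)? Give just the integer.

125

Key is 132 > 64 bytes, so it is hashed to 28 bytes then zero-padded to 64: |K'| = 64.
Inner input = (K'⊕ipad) ∥ m → 64 + 61 = 125 bytes.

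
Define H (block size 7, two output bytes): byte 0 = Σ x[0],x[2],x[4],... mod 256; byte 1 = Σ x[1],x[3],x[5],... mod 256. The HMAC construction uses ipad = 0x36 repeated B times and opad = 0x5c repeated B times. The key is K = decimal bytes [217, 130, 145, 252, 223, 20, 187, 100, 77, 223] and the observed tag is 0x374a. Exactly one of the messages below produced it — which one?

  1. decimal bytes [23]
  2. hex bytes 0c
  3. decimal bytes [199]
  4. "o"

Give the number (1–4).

Key decimal bytes [217, 130, 145, 252, 223, 20, 187, 100, 77, 223] = d9 82 91 fc df 14 bb 64 4d df is 10 bytes > B = 7, so hash it first: H(key) = 51 d5, then zero-pad to 7 bytes: K' = 51 d5 00 00 00 00 00.
K' ⊕ ipad = 67 e3 36 36 36 36 36; K' ⊕ opad = 0d 89 5c 5c 5c 5c 5c.
m1: inner = H(67 e3 36 36 36 36 36 17) = 09 66; tag = H(0d 89 5c 5c 5c 5c 5c 09 66) = 874a
m2: inner = H(67 e3 36 36 36 36 36 0c) = 09 5b; tag = H(0d 89 5c 5c 5c 5c 5c 09 5b) = 7c4a
m3: inner = H(67 e3 36 36 36 36 36 c7) = 09 16; tag = H(0d 89 5c 5c 5c 5c 5c 09 16) = 374a ← matches
m4: inner = H(67 e3 36 36 36 36 36 6f) = 09 be; tag = H(0d 89 5c 5c 5c 5c 5c 09 be) = df4a

3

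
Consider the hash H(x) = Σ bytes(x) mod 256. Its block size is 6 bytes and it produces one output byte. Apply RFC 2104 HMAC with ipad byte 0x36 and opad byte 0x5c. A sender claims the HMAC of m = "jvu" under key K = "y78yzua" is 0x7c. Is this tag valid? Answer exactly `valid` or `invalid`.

invalid

Key "y78yzua" = 79 37 38 79 7a 75 61 is 7 bytes > B = 6, so hash it first: H(key) = b1, then zero-pad to 6 bytes: K' = b1 00 00 00 00 00.
K' ⊕ ipad = 87 36 36 36 36 36; K' ⊕ opad = ed 5c 5c 5c 5c 5c.
Inner hash: sum = 135+54+54+54+54+54+106+118+117 = 746; mod 256 = 234 → ea.
Outer hash (recomputed tag): sum = 237+92+92+92+92+92+234 = 931; mod 256 = 163 → a3.
Recomputed tag = a3; claimed = 7c → mismatch.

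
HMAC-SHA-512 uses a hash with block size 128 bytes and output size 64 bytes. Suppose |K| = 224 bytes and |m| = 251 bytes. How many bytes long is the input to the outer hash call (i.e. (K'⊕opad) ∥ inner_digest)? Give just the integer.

Key is 224 > 128 bytes, so it is hashed to 64 bytes then zero-padded to 128: |K'| = 128.
Outer input = (K'⊕opad) ∥ H(inner) → 128 + 64 = 192 bytes.

192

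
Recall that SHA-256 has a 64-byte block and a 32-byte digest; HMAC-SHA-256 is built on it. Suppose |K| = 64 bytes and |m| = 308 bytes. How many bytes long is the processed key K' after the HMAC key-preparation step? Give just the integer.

Key is 64 ≤ 64 bytes, zero-padded: |K'| = 64.

64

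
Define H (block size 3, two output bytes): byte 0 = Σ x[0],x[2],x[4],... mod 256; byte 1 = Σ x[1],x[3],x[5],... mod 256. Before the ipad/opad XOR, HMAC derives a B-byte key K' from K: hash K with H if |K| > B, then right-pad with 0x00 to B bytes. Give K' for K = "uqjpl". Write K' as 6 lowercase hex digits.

4be100

|K| = 5 > B = 3, so first hash the key.
H(K): even-index sum = 331 mod 256 = 75; odd-index sum = 225 mod 256 = 225 → 4b e1.
Zero-pad H(K) = 4b e1 to 3 bytes: K' = 4b e1 00.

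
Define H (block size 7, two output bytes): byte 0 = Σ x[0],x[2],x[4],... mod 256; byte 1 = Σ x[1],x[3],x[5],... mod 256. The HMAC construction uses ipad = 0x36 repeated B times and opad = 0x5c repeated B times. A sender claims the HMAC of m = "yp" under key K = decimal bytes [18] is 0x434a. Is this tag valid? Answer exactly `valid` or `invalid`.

invalid

Key decimal bytes [18] = 12 is 1 byte ≤ B = 7; zero-pad to 7 bytes: K' = 12 00 00 00 00 00 00.
K' ⊕ ipad = 24 36 36 36 36 36 36; K' ⊕ opad = 4e 5c 5c 5c 5c 5c 5c.
Inner hash: even-index sum = 310 mod 256 = 54; odd-index sum = 283 mod 256 = 27 → 36 1b.
Outer hash (recomputed tag): even-index sum = 381 mod 256 = 125; odd-index sum = 330 mod 256 = 74 → 7d 4a.
Recomputed tag = 7d4a; claimed = 434a → mismatch.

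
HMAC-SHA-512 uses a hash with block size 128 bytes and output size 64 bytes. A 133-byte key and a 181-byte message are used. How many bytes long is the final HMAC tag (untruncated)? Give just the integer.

The tag is one SHA-512 digest: 64 bytes.

64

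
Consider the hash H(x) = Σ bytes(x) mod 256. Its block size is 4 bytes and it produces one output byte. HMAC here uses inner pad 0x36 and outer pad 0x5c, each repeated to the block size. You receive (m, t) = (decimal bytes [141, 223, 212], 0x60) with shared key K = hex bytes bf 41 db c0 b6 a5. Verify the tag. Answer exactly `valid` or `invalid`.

valid

Key hex bytes bf 41 db c0 b6 a5 is 6 bytes > B = 4, so hash it first: H(key) = f6, then zero-pad to 4 bytes: K' = f6 00 00 00.
K' ⊕ ipad = c0 36 36 36; K' ⊕ opad = aa 5c 5c 5c.
Inner hash: sum = 192+54+54+54+141+223+212 = 930; mod 256 = 162 → a2.
Outer hash (recomputed tag): sum = 170+92+92+92+162 = 608; mod 256 = 96 → 60.
Recomputed tag = 60; claimed = 60 → match.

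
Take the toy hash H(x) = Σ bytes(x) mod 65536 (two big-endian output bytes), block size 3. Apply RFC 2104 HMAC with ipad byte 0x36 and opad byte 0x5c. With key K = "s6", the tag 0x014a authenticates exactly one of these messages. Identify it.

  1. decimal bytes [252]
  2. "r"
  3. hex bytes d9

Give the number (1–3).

3

Key "s6" = 73 36 is 2 bytes ≤ B = 3; zero-pad to 3 bytes: K' = 73 36 00.
K' ⊕ ipad = 45 00 36; K' ⊕ opad = 2f 6a 5c.
m1: inner = H(45 00 36 fc) = 01 77; tag = H(2f 6a 5c 01 77) = 016d
m2: inner = H(45 00 36 72) = 00 ed; tag = H(2f 6a 5c 00 ed) = 01e2
m3: inner = H(45 00 36 d9) = 01 54; tag = H(2f 6a 5c 01 54) = 014a ← matches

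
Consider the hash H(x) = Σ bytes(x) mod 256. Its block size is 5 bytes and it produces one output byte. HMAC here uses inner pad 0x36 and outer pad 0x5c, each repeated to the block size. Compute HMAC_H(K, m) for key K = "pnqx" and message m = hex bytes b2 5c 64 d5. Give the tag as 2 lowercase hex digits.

bb

Key "pnqx" = 70 6e 71 78 is 4 bytes ≤ B = 5; zero-pad to 5 bytes: K' = 70 6e 71 78 00.
K' ⊕ ipad = 46 58 47 4e 36.  K' ⊕ opad = 2c 32 2d 24 5c.
Inner input = (K'⊕ipad) ∥ m = 46 58 47 4e 36 ∥ b2 5c 64 d5.
Inner hash: sum = 70+88+71+78+54+178+92+100+213 = 944; mod 256 = 176 → b0.
Outer input = (K'⊕opad) ∥ inner = 2c 32 2d 24 5c ∥ b0.
Outer hash (tag): sum = 44+50+45+36+92+176 = 443; mod 256 = 187 → bb.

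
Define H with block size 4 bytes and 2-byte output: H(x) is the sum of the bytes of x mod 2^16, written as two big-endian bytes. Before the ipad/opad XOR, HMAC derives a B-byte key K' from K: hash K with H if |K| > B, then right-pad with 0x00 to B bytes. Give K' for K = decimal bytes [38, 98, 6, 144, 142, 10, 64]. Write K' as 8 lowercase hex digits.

01f60000

|K| = 7 > B = 4, so first hash the key.
H(K): sum = 38+98+6+144+142+10+64 = 502 → 01 f6.
Zero-pad H(K) = 01 f6 to 4 bytes: K' = 01 f6 00 00.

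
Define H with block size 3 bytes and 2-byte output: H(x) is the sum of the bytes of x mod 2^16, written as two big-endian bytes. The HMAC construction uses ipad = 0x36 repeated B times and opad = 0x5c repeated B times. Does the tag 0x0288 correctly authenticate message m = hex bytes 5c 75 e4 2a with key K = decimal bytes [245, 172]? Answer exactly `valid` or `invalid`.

invalid

Key decimal bytes [245, 172] = f5 ac is 2 bytes ≤ B = 3; zero-pad to 3 bytes: K' = f5 ac 00.
K' ⊕ ipad = c3 9a 36; K' ⊕ opad = a9 f0 5c.
Inner hash: sum = 195+154+54+92+117+228+42 = 882 → 03 72.
Outer hash (recomputed tag): sum = 169+240+92+3+114 = 618 → 02 6a.
Recomputed tag = 026a; claimed = 0288 → mismatch.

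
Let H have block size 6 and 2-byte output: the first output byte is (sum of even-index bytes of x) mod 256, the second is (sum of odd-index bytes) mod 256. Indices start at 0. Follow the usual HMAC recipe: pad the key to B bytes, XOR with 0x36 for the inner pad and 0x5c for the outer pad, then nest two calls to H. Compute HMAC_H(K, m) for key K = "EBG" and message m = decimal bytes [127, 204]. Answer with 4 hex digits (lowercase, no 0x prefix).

2982

Key "EBG" = 45 42 47 is 3 bytes ≤ B = 6; zero-pad to 6 bytes: K' = 45 42 47 00 00 00.
K' ⊕ ipad = 73 74 71 36 36 36.  K' ⊕ opad = 19 1e 1b 5c 5c 5c.
Inner input = (K'⊕ipad) ∥ m = 73 74 71 36 36 36 ∥ 7f cc.
Inner hash: even-index sum = 409 mod 256 = 153; odd-index sum = 428 mod 256 = 172 → 99 ac.
Outer input = (K'⊕opad) ∥ inner = 19 1e 1b 5c 5c 5c ∥ 99 ac.
Outer hash (tag): even-index sum = 297 mod 256 = 41; odd-index sum = 386 mod 256 = 130 → 29 82.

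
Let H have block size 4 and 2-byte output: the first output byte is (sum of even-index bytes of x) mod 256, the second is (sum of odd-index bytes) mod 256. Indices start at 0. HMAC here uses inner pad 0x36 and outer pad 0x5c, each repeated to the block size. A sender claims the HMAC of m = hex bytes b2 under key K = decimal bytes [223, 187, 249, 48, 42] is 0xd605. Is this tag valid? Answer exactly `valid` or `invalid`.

Key decimal bytes [223, 187, 249, 48, 42] = df bb f9 30 2a is 5 bytes > B = 4, so hash it first: H(key) = 02 eb, then zero-pad to 4 bytes: K' = 02 eb 00 00.
K' ⊕ ipad = 34 dd 36 36; K' ⊕ opad = 5e b7 5c 5c.
Inner hash: even-index sum = 284 mod 256 = 28; odd-index sum = 275 mod 256 = 19 → 1c 13.
Outer hash (recomputed tag): even-index sum = 214 mod 256 = 214; odd-index sum = 294 mod 256 = 38 → d6 26.
Recomputed tag = d626; claimed = d605 → mismatch.

invalid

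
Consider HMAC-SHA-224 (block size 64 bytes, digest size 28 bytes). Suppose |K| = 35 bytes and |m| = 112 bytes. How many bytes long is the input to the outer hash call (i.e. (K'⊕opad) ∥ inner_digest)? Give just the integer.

Key is 35 ≤ 64 bytes, zero-padded: |K'| = 64.
Outer input = (K'⊕opad) ∥ H(inner) → 64 + 28 = 92 bytes.

92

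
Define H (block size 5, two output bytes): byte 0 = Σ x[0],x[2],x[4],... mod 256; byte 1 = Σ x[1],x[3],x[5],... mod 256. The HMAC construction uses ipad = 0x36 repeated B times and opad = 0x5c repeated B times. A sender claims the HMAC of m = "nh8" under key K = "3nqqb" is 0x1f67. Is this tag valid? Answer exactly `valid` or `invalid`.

valid

Key "3nqqb" = 33 6e 71 71 62 is exactly B = 5 bytes: K' = 33 6e 71 71 62.
K' ⊕ ipad = 05 58 47 47 54; K' ⊕ opad = 6f 32 2d 2d 3e.
Inner hash: even-index sum = 264 mod 256 = 8; odd-index sum = 325 mod 256 = 69 → 08 45.
Outer hash (recomputed tag): even-index sum = 287 mod 256 = 31; odd-index sum = 103 mod 256 = 103 → 1f 67.
Recomputed tag = 1f67; claimed = 1f67 → match.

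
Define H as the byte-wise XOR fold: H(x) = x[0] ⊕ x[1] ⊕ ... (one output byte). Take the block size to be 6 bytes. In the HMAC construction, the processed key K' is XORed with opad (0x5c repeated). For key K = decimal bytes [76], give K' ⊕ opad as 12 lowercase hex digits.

Key decimal bytes [76] = 4c is 1 byte ≤ B = 6; zero-pad to 6 bytes: K' = 4c 00 00 00 00 00.
XOR each byte with 0x5c: 4c⊕5c=10, 00⊕5c=5c, 00⊕5c=5c, 00⊕5c=5c, 00⊕5c=5c, 00⊕5c=5c.

105c5c5c5c5c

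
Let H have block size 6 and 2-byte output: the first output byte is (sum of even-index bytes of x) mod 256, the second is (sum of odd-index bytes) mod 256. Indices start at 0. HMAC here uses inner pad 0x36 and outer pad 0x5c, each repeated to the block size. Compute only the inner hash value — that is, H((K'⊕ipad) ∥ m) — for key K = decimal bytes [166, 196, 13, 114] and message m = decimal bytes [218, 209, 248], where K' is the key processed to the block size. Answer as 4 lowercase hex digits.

d33d

Key decimal bytes [166, 196, 13, 114] = a6 c4 0d 72 is 4 bytes ≤ B = 6; zero-pad to 6 bytes: K' = a6 c4 0d 72 00 00.
K' ⊕ ipad = 90 f2 3b 44 36 36.
Inner input = 90 f2 3b 44 36 36 ∥ da d1 f8.
Inner hash: even-index sum = 723 mod 256 = 211; odd-index sum = 573 mod 256 = 61 → d3 3d.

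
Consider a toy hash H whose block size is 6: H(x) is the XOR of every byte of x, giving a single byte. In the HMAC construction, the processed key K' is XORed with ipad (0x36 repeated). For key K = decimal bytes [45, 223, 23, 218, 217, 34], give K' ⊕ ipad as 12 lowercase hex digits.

Key decimal bytes [45, 223, 23, 218, 217, 34] = 2d df 17 da d9 22 is exactly B = 6 bytes: K' = 2d df 17 da d9 22.
XOR each byte with 0x36: 2d⊕36=1b, df⊕36=e9, 17⊕36=21, da⊕36=ec, d9⊕36=ef, 22⊕36=14.

1be921ecef14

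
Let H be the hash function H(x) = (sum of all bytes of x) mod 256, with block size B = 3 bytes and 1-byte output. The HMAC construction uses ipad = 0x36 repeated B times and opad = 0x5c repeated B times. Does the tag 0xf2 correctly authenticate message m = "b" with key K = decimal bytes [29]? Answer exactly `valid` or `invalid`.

valid

Key decimal bytes [29] = 1d is 1 byte ≤ B = 3; zero-pad to 3 bytes: K' = 1d 00 00.
K' ⊕ ipad = 2b 36 36; K' ⊕ opad = 41 5c 5c.
Inner hash: sum = 43+54+54+98 = 249 → f9.
Outer hash (recomputed tag): sum = 65+92+92+249 = 498; mod 256 = 242 → f2.
Recomputed tag = f2; claimed = f2 → match.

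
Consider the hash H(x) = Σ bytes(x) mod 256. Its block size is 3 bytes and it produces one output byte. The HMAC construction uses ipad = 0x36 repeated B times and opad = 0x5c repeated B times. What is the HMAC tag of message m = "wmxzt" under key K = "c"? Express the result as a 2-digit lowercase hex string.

02

Key "c" = 63 is 1 byte ≤ B = 3; zero-pad to 3 bytes: K' = 63 00 00.
K' ⊕ ipad = 55 36 36.  K' ⊕ opad = 3f 5c 5c.
Inner input = (K'⊕ipad) ∥ m = 55 36 36 ∥ 77 6d 78 7a 74.
Inner hash: sum = 85+54+54+119+109+120+122+116 = 779; mod 256 = 11 → 0b.
Outer input = (K'⊕opad) ∥ inner = 3f 5c 5c ∥ 0b.
Outer hash (tag): sum = 63+92+92+11 = 258; mod 256 = 2 → 02.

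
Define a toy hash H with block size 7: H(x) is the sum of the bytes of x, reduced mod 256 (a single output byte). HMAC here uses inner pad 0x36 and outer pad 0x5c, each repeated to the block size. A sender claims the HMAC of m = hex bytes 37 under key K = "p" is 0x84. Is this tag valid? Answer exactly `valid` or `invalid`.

Key "p" = 70 is 1 byte ≤ B = 7; zero-pad to 7 bytes: K' = 70 00 00 00 00 00 00.
K' ⊕ ipad = 46 36 36 36 36 36 36; K' ⊕ opad = 2c 5c 5c 5c 5c 5c 5c.
Inner hash: sum = 70+54+54+54+54+54+54+55 = 449; mod 256 = 193 → c1.
Outer hash (recomputed tag): sum = 44+92+92+92+92+92+92+193 = 789; mod 256 = 21 → 15.
Recomputed tag = 15; claimed = 84 → mismatch.

invalid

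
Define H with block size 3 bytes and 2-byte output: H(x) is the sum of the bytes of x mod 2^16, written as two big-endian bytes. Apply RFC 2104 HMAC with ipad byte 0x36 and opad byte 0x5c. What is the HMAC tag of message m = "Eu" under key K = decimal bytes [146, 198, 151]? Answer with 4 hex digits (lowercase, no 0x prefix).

Key decimal bytes [146, 198, 151] = 92 c6 97 is exactly B = 3 bytes: K' = 92 c6 97.
K' ⊕ ipad = a4 f0 a1.  K' ⊕ opad = ce 9a cb.
Inner input = (K'⊕ipad) ∥ m = a4 f0 a1 ∥ 45 75.
Inner hash: sum = 164+240+161+69+117 = 751 → 02 ef.
Outer input = (K'⊕opad) ∥ inner = ce 9a cb ∥ 02 ef.
Outer hash (tag): sum = 206+154+203+2+239 = 804 → 03 24.

0324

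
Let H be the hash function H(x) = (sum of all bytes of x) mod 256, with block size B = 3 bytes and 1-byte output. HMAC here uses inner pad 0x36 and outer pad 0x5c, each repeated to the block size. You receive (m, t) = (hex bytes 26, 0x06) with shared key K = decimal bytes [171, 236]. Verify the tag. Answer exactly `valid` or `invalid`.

Key decimal bytes [171, 236] = ab ec is 2 bytes ≤ B = 3; zero-pad to 3 bytes: K' = ab ec 00.
K' ⊕ ipad = 9d da 36; K' ⊕ opad = f7 b0 5c.
Inner hash: sum = 157+218+54+38 = 467; mod 256 = 211 → d3.
Outer hash (recomputed tag): sum = 247+176+92+211 = 726; mod 256 = 214 → d6.
Recomputed tag = d6; claimed = 06 → mismatch.

invalid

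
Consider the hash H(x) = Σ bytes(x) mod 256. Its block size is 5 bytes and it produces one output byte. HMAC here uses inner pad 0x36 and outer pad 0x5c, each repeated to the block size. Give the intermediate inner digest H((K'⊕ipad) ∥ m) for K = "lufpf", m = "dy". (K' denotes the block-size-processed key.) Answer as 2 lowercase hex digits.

60

Key "lufpf" = 6c 75 66 70 66 is exactly B = 5 bytes: K' = 6c 75 66 70 66.
K' ⊕ ipad = 5a 43 50 46 50.
Inner input = 5a 43 50 46 50 ∥ 64 79.
Inner hash: sum = 90+67+80+70+80+100+121 = 608; mod 256 = 96 → 60.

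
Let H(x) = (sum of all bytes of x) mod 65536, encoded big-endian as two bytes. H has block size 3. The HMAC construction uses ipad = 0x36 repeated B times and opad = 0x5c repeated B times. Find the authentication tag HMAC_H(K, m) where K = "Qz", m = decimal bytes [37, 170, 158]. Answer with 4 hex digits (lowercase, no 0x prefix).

00e7

Key "Qz" = 51 7a is 2 bytes ≤ B = 3; zero-pad to 3 bytes: K' = 51 7a 00.
K' ⊕ ipad = 67 4c 36.  K' ⊕ opad = 0d 26 5c.
Inner input = (K'⊕ipad) ∥ m = 67 4c 36 ∥ 25 aa 9e.
Inner hash: sum = 103+76+54+37+170+158 = 598 → 02 56.
Outer input = (K'⊕opad) ∥ inner = 0d 26 5c ∥ 02 56.
Outer hash (tag): sum = 13+38+92+2+86 = 231 → 00 e7.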